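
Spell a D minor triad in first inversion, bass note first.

The chord tones are D–F–A. With the third (F) lowest for first inversion: F, A, D.

F, A, D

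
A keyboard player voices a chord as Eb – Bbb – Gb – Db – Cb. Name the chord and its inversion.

Reducing to letter names: Eb, Bbb, Gb, Db, Cb. These stack in thirds as Cb–Eb–Gb–Bbb–Db — a Cb dominant ninth chord.
With the third (Eb) in the bass, the chord is in first inversion.

Cb dominant ninth, first inversion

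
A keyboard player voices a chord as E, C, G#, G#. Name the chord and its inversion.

C augmented, first inversion

The pitch classes E, C, G# arrange in thirds as C–E–G#: a C augmented triad.
E is the third of C augmented; third in the bass means first inversion (figured bass 6).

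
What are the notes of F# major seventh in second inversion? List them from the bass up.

The chord tones are F#–A#–C#–E#. With the fifth (C#) lowest for second inversion: C#, E#, F#, A#.

C#, E#, F#, A#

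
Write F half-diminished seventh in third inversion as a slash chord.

Fø7/Eb

Third inversion of F half-diminished seventh has the seventh (Eb) in the bass. As a slash chord: Fø7/Eb.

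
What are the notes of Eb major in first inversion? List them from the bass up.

G, Bb, Eb

Eb major is Eb–G–Bb. First inversion puts the third (G) in the bass, with the remaining tones above: G, Bb, Eb.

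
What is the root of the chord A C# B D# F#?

B

A, C#, B, D#, F# are the tones of a B dominant ninth chord (B–D#–F#–A–C#), making B the root.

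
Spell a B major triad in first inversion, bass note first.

Spelling B major: B–D#–F#. In first inversion the third is bass, giving D#, F#, B from the bottom.

D#, F#, B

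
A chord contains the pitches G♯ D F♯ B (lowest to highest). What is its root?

G#, D, F#, B are the tones of a G# half-diminished seventh chord (G#–B–D–F#), making G# the root.

G#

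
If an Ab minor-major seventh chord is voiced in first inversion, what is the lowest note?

Cb

The third of Ab minor-major seventh (Ab–Cb–Eb–G) is Cb; that is the bass in first inversion.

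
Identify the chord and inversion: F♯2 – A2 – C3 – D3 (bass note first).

D dominant seventh, first inversion

The pitch classes F#, A, C, D arrange in thirds as D–F#–A–C: a D dominant seventh chord.
F# is the third of D dominant seventh; third in the bass means first inversion (figured bass 6/5).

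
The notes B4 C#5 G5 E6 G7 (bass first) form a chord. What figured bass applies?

The notes B, C#, G, E stack in thirds as C#–E–G–B — a C# half-diminished seventh chord. The bass B is the seventh, so this is third inversion: figured 4/2.

4/2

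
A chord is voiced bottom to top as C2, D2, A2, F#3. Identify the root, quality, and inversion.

D dominant seventh, third inversion

Reducing to letter names: C, D, A, F#. These stack in thirds as D–F#–A–C — a D dominant seventh chord.
The lowest note is C, the seventh of the chord, so this is third inversion (figured bass 4/2).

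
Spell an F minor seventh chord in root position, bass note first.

F, Ab, C, Eb

F minor seventh is F–Ab–C–Eb. Root position puts the root (F) in the bass, with the remaining tones above: F, Ab, C, Eb.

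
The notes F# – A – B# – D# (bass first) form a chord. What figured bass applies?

The notes F#, A, B#, D# stack in thirds as B#–D#–F#–A — a B# diminished seventh chord. The bass F# is the fifth, so this is second inversion: figured 4/3.

4/3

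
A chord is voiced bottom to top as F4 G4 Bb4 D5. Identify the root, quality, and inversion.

G minor seventh, third inversion

The pitch classes F, G, Bb, D arrange in thirds as G–Bb–D–F: a G minor seventh chord.
F is the seventh of G minor seventh; seventh in the bass means third inversion (figured bass 4/2).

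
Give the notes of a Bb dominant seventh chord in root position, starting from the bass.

Spelling Bb dominant seventh: Bb–D–F–Ab. In root position the root is bass, giving Bb, D, F, Ab from the bottom.

Bb, D, F, Ab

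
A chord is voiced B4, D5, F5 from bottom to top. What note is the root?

B

The distinct letter names are B, D, F. Arranged as a stack of thirds they read B–D–F, so B is the root (a B diminished triad).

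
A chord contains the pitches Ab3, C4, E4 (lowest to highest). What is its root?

Ab

Ab, C, E are the tones of an Ab augmented triad (Ab–C–E), making Ab the root.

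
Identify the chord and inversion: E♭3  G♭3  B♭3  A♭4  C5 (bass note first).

Ab dominant ninth, second inversion

The distinct note names are Eb, Gb, Bb, Ab, C. Stacked in thirds they read Ab–C–Eb–Gb–Bb, which is a dominant ninth chord on Ab.
Eb is the fifth of Ab dominant ninth; fifth in the bass means second inversion.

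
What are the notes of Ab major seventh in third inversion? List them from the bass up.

G, Ab, C, Eb

Ab major seventh is Ab–C–Eb–G. Third inversion puts the seventh (G) in the bass, with the remaining tones above: G, Ab, C, Eb.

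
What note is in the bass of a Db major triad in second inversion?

The fifth of Db major (Db–F–Ab) is Ab; that is the bass in second inversion.

Ab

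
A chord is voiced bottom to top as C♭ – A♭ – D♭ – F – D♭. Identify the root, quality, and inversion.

The pitch classes Cb, Ab, Db, F arrange in thirds as Db–F–Ab–Cb: a Db dominant seventh chord.
With the seventh (Cb) in the bass, the chord is in third inversion (figured bass 4/2).

Db dominant seventh, third inversion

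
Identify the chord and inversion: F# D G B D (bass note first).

The distinct note names are F#, D, G, B. Stacked in thirds they read G–B–D–F#, which is a major seventh chord on G.
F# is the seventh of G major seventh; seventh in the bass means third inversion (figured bass 4/2).

G major seventh, third inversion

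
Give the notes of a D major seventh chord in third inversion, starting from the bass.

C#, D, F#, A

The chord tones are D–F#–A–C#. With the seventh (C#) lowest for third inversion: C#, D, F#, A.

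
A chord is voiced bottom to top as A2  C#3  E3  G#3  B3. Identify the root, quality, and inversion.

A major ninth, root position

The pitch classes A, C#, E, G#, B arrange in thirds as A–C#–E–G#–B: an A major ninth chord.
The lowest note is A, the root of the chord, so this is root position.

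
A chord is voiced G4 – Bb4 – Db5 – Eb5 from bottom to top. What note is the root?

The distinct letter names are G, Bb, Db, Eb. Arranged as a stack of thirds they read Eb–G–Bb–Db, so Eb is the root (an Eb dominant seventh chord).

Eb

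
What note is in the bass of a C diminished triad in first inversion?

Eb

C diminished is C–Eb–Gb. First inversion places the third in the bass: Eb.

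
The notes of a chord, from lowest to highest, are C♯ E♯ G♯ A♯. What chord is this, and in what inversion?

A# minor seventh, first inversion

The pitch classes C#, E#, G#, A# arrange in thirds as A#–C#–E#–G#: an A# minor seventh chord.
The lowest note is C#, the third of the chord, so this is first inversion (figured bass 6/5).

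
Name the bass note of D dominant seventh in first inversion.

F#

In first inversion the third is lowest. For D dominant seventh (D–F#–A–C) that is F#.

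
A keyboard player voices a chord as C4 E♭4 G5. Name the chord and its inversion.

The distinct note names are C, Eb, G. Stacked in thirds they read C–Eb–G, which is a minor triad on C.
The lowest note is C, the root of the chord, so this is root position (figured bass 5/3).

C minor, root position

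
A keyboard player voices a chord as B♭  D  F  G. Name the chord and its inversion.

The distinct note names are Bb, D, F, G. Stacked in thirds they read G–Bb–D–F, which is a minor seventh chord on G.
The lowest note is Bb, the third of the chord, so this is first inversion (figured bass 6/5).

G minor seventh, first inversion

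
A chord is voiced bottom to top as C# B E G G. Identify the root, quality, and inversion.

Reducing to letter names: C#, B, E, G. These stack in thirds as C#–E–G–B — a C# half-diminished seventh chord.
The lowest note is C#, the root of the chord, so this is root position (figured bass 7).

C# half-diminished seventh, root position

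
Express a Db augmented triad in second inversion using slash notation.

Second inversion of Db augmented has the fifth (A) in the bass. As a slash chord: Dbaug/A.

Dbaug/A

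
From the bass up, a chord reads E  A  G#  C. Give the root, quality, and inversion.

A minor-major seventh, second inversion

The distinct note names are E, A, G#, C. Stacked in thirds they read A–C–E–G#, which is a minor-major seventh chord on A.
With the fifth (E) in the bass, the chord is in second inversion (figured bass 4/3).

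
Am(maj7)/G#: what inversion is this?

Am(maj7)/G# means A minor-major seventh with G# in the bass. G# is the seventh of A minor-major seventh (A–C–E–G#), so this is third inversion.

third inversion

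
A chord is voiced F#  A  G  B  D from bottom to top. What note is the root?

Reordering F#, A, G, B, D into stacked thirds gives G–B–D–F#–A; the bottom of that stack, G, is the root.

G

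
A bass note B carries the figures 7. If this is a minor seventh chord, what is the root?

The figures 7 mean the root of the chord is in the bass. If B is the root of a minor seventh chord, the root is B (chord tones B–D–F#–A).

B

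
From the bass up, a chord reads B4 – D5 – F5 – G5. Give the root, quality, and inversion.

The distinct note names are B, D, F, G. Stacked in thirds they read G–B–D–F, which is a dominant seventh chord on G.
The lowest note is B, the third of the chord, so this is first inversion (figured bass 6/5).

G dominant seventh, first inversion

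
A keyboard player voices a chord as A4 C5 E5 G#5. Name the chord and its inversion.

The distinct note names are A, C, E, G#. Stacked in thirds they read A–C–E–G#, which is a minor-major seventh chord on A.
The lowest note is A, the root of the chord, so this is root position (figured bass 7).

A minor-major seventh, root position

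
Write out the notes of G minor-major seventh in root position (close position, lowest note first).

The chord tones are G–Bb–D–F#. With the root (G) lowest for root position: G, Bb, D, F#.

G, Bb, D, F#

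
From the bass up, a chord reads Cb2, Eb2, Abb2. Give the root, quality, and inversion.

Abb augmented, first inversion

Reducing to letter names: Cb, Eb, Abb. These stack in thirds as Abb–Cb–Eb — an Abb augmented triad.
The lowest note is Cb, the third of the chord, so this is first inversion (figured bass 6).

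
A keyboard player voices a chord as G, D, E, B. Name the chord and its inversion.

E minor seventh, first inversion

Reducing to letter names: G, D, E, B. These stack in thirds as E–G–B–D — an E minor seventh chord.
G is the third of E minor seventh; third in the bass means first inversion (figured bass 6/5).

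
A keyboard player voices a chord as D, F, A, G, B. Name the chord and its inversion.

G dominant ninth, second inversion

The pitch classes D, F, A, G, B arrange in thirds as G–B–D–F–A: a G dominant ninth chord.
With the fifth (D) in the bass, the chord is in second inversion.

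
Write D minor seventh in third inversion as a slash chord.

Third inversion of D minor seventh has the seventh (C) in the bass. As a slash chord: Dm7/C.

Dm7/C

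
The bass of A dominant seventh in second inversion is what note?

E

A dominant seventh is A–C#–E–G. Second inversion places the fifth in the bass: E.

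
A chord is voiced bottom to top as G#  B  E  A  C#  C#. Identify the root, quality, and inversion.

Reducing to letter names: G#, B, E, A, C#. These stack in thirds as A–C#–E–G#–B — an A major ninth chord.
The lowest note is G#, the seventh of the chord, so this is third inversion.

A major ninth, third inversion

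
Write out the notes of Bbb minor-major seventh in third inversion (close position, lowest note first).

Ab, Bbb, Dbb, Fb

Bbb minor-major seventh is Bbb–Dbb–Fb–Ab. Third inversion puts the seventh (Ab) in the bass, with the remaining tones above: Ab, Bbb, Dbb, Fb.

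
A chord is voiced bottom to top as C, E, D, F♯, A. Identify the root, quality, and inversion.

The pitch classes C, E, D, F#, A arrange in thirds as D–F#–A–C–E: a D dominant ninth chord.
The lowest note is C, the seventh of the chord, so this is third inversion.

D dominant ninth, third inversion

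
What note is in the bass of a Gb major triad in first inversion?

In first inversion the third is lowest. For Gb major (Gb–Bb–Db) that is Bb.

Bb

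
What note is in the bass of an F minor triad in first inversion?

Ab

F minor is F–Ab–C. First inversion places the third in the bass: Ab.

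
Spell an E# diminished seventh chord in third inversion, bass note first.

Spelling E# diminished seventh: E#–G#–B–D. In third inversion the seventh is bass, giving D, E#, G#, B from the bottom.

D, E#, G#, B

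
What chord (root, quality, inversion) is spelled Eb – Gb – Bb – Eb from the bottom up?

The pitch classes Eb, Gb, Bb arrange in thirds as Eb–Gb–Bb: an Eb minor triad.
The lowest note is Eb, the root of the chord, so this is root position (figured bass 5/3).

Eb minor, root position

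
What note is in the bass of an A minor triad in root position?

In root position the root is lowest. For A minor (A–C–E) that is A.

A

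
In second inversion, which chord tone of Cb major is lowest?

Gb

In second inversion the fifth is lowest. For Cb major (Cb–Eb–Gb) that is Gb.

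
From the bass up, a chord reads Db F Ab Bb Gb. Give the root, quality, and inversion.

Gb major ninth, second inversion

Reducing to letter names: Db, F, Ab, Bb, Gb. These stack in thirds as Gb–Bb–Db–F–Ab — a Gb major ninth chord.
The lowest note is Db, the fifth of the chord, so this is second inversion.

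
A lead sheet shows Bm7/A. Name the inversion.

third inversion

Bm7/A means B minor seventh with A in the bass. A is the seventh of B minor seventh (B–D–F#–A), so this is third inversion.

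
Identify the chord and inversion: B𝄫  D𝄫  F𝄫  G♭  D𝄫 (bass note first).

Gb diminished seventh, first inversion

The distinct note names are Bbb, Dbb, Fbb, Gb. Stacked in thirds they read Gb–Bbb–Dbb–Fbb, which is a diminished seventh chord on Gb.
With the third (Bbb) in the bass, the chord is in first inversion (figured bass 6/5).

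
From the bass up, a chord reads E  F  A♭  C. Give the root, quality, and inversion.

F minor-major seventh, third inversion

Reducing to letter names: E, F, Ab, C. These stack in thirds as F–Ab–C–E — an F minor-major seventh chord.
With the seventh (E) in the bass, the chord is in third inversion (figured bass 4/2).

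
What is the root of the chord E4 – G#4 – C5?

C

Reordering E, G#, C into stacked thirds gives C–E–G#; the bottom of that stack, C, is the root.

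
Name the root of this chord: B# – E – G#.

Reordering B#, E, G# into stacked thirds gives E–G#–B#; the bottom of that stack, E, is the root.

E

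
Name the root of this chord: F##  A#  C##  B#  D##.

B#

The distinct letter names are F##, A#, C##, B#, D##. Arranged as a stack of thirds they read B#–D##–F##–A#–C##, so B# is the root (a B# dominant ninth chord).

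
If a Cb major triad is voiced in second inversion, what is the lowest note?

In second inversion the fifth is lowest. For Cb major (Cb–Eb–Gb) that is Gb.

Gb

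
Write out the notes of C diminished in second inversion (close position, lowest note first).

Gb, C, Eb

C diminished is C–Eb–Gb. Second inversion puts the fifth (Gb) in the bass, with the remaining tones above: Gb, C, Eb.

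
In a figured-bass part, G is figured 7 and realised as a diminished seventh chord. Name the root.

The figures 7 mean the root of the chord is in the bass. If G is the root of a diminished seventh chord, the root is G (chord tones G–Bb–Db–Fb).

G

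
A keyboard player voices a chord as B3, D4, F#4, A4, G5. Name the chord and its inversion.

G major ninth, first inversion

The pitch classes B, D, F#, A, G arrange in thirds as G–B–D–F#–A: a G major ninth chord.
The lowest note is B, the third of the chord, so this is first inversion.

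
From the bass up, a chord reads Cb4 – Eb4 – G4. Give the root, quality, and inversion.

Cb augmented, root position

The pitch classes Cb, Eb, G arrange in thirds as Cb–Eb–G: a Cb augmented triad.
With the root (Cb) in the bass, the chord is in root position (figured bass 5/3).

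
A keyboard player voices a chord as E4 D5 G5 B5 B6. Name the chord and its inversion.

E minor seventh, root position

The pitch classes E, D, G, B arrange in thirds as E–G–B–D: an E minor seventh chord.
With the root (E) in the bass, the chord is in root position (figured bass 7).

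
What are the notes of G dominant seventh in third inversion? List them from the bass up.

F, G, B, D

The chord tones are G–B–D–F. With the seventh (F) lowest for third inversion: F, G, B, D.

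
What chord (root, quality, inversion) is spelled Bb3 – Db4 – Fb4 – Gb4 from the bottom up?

The distinct note names are Bb, Db, Fb, Gb. Stacked in thirds they read Gb–Bb–Db–Fb, which is a dominant seventh chord on Gb.
With the third (Bb) in the bass, the chord is in first inversion (figured bass 6/5).

Gb dominant seventh, first inversion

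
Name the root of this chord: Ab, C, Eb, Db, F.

Reordering Ab, C, Eb, Db, F into stacked thirds gives Db–F–Ab–C–Eb; the bottom of that stack, Db, is the root.

Db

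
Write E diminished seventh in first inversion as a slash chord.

Edim7/G

First inversion of E diminished seventh has the third (G) in the bass. As a slash chord: Edim7/G.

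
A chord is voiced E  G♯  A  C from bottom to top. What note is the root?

A

E, G#, A, C are the tones of an A minor-major seventh chord (A–C–E–G#), making A the root.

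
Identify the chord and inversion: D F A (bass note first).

D minor, root position

The pitch classes D, F, A arrange in thirds as D–F–A: a D minor triad.
D is the root of D minor; root in the bass means root position (figured bass 5/3).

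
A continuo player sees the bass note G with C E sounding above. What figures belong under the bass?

6/4

The notes G, C, E stack in thirds as C–E–G — a C major triad. The bass G is the fifth, so this is second inversion: figured 6/4.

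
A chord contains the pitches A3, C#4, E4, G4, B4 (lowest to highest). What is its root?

A

A, C#, E, G, B are the tones of an A dominant ninth chord (A–C#–E–G–B), making A the root.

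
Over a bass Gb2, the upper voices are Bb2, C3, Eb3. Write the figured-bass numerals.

The notes Gb, Bb, C, Eb stack in thirds as C–Eb–Gb–Bb — a C half-diminished seventh chord. The bass Gb is the fifth, so this is second inversion: figured 4/3.

4/3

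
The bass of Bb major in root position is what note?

Bb

Bb major is Bb–D–F. Root position places the root in the bass: Bb.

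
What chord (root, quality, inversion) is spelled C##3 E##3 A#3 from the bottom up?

The distinct note names are C##, E##, A#. Stacked in thirds they read A#–C##–E##, which is an augmented triad on A#.
The lowest note is C##, the third of the chord, so this is first inversion (figured bass 6).

A# augmented, first inversion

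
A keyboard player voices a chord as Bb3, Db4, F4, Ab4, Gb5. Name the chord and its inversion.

Gb major ninth, first inversion

Reducing to letter names: Bb, Db, F, Ab, Gb. These stack in thirds as Gb–Bb–Db–F–Ab — a Gb major ninth chord.
The lowest note is Bb, the third of the chord, so this is first inversion.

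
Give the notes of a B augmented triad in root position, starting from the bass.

B, D#, F##

B augmented is B–D#–F##. Root position puts the root (B) in the bass, with the remaining tones above: B, D#, F##.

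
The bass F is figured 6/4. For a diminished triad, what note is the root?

B

The figures 6/4 mean the fifth of the chord is in the bass. If F is the fifth of a diminished triad, the root is B (chord tones B–D–F).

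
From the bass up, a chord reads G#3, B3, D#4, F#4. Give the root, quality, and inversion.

G# minor seventh, root position

Reducing to letter names: G#, B, D#, F#. These stack in thirds as G#–B–D#–F# — a G# minor seventh chord.
G# is the root of G# minor seventh; root in the bass means root position (figured bass 7).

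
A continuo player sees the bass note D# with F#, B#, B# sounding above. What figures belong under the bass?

6

The notes D#, F#, B# stack in thirds as B#–D#–F# — a B# diminished triad. The bass D# is the third, so this is first inversion: figured 6.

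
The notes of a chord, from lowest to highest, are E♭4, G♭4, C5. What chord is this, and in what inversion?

The distinct note names are Eb, Gb, C. Stacked in thirds they read C–Eb–Gb, which is a diminished triad on C.
Eb is the third of C diminished; third in the bass means first inversion (figured bass 6).

C diminished, first inversion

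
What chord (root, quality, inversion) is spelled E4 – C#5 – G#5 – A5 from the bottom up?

Reducing to letter names: E, C#, G#, A. These stack in thirds as A–C#–E–G# — an A major seventh chord.
The lowest note is E, the fifth of the chord, so this is second inversion (figured bass 4/3).

A major seventh, second inversion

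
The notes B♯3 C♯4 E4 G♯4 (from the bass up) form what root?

C#

The distinct letter names are B#, C#, E, G#. Arranged as a stack of thirds they read C#–E–G#–B#, so C# is the root (a C# minor-major seventh chord).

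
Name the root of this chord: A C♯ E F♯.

F#

The distinct letter names are A, C#, E, F#. Arranged as a stack of thirds they read F#–A–C#–E, so F# is the root (an F# minor seventh chord).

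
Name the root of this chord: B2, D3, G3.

G

B, D, G are the tones of a G major triad (G–B–D), making G the root.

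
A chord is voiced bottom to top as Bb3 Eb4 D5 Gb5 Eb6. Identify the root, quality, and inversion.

The distinct note names are Bb, Eb, D, Gb. Stacked in thirds they read Eb–Gb–Bb–D, which is a minor-major seventh chord on Eb.
The lowest note is Bb, the fifth of the chord, so this is second inversion (figured bass 4/3).

Eb minor-major seventh, second inversion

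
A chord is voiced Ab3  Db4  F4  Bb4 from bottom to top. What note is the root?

Bb

Reordering Ab, Db, F, Bb into stacked thirds gives Bb–Db–F–Ab; the bottom of that stack, Bb, is the root.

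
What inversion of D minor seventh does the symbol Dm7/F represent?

Dm7/F means D minor seventh with F in the bass. F is the third of D minor seventh (D–F–A–C), so this is first inversion.

first inversion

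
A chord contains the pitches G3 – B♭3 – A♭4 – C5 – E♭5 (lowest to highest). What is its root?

Reordering G, Bb, Ab, C, Eb into stacked thirds gives Ab–C–Eb–G–Bb; the bottom of that stack, Ab, is the root.

Ab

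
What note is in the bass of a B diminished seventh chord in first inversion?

The third of B diminished seventh (B–D–F–Ab) is D; that is the bass in first inversion.

D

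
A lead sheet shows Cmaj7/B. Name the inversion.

third inversion

Cmaj7/B means C major seventh with B in the bass. B is the seventh of C major seventh (C–E–G–B), so this is third inversion.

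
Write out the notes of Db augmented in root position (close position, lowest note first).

Db, F, A

Db augmented is Db–F–A. Root position puts the root (Db) in the bass, with the remaining tones above: Db, F, A.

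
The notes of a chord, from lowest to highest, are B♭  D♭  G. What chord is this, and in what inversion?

G diminished, first inversion

Reducing to letter names: Bb, Db, G. These stack in thirds as G–Bb–Db — a G diminished triad.
The lowest note is Bb, the third of the chord, so this is first inversion (figured bass 6).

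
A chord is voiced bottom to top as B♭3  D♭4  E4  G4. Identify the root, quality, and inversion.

The distinct note names are Bb, Db, E, G. Stacked in thirds they read E–G–Bb–Db, which is a diminished seventh chord on E.
With the fifth (Bb) in the bass, the chord is in second inversion (figured bass 4/3).

E diminished seventh, second inversion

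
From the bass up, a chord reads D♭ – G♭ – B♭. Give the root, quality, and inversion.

The pitch classes Db, Gb, Bb arrange in thirds as Gb–Bb–Db: a Gb major triad.
The lowest note is Db, the fifth of the chord, so this is second inversion (figured bass 6/4).

Gb major, second inversion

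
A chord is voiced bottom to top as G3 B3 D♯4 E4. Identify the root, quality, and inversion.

The distinct note names are G, B, D#, E. Stacked in thirds they read E–G–B–D#, which is a minor-major seventh chord on E.
With the third (G) in the bass, the chord is in first inversion (figured bass 6/5).

E minor-major seventh, first inversion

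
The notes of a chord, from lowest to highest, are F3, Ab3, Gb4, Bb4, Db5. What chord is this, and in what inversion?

Gb major ninth, third inversion

The pitch classes F, Ab, Gb, Bb, Db arrange in thirds as Gb–Bb–Db–F–Ab: a Gb major ninth chord.
The lowest note is F, the seventh of the chord, so this is third inversion.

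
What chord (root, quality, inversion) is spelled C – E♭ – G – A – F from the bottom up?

F dominant ninth, second inversion

The distinct note names are C, Eb, G, A, F. Stacked in thirds they read F–A–C–Eb–G, which is a dominant ninth chord on F.
With the fifth (C) in the bass, the chord is in second inversion.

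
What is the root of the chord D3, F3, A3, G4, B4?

G

D, F, A, G, B are the tones of a G dominant ninth chord (G–B–D–F–A), making G the root.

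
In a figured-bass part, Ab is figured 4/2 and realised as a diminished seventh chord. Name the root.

B

The figures 4/2 mean the seventh of the chord is in the bass. If Ab is the seventh of a diminished seventh chord, the root is B (chord tones B–D–F–Ab).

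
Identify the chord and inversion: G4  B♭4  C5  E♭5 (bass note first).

C minor seventh, second inversion

Reducing to letter names: G, Bb, C, Eb. These stack in thirds as C–Eb–G–Bb — a C minor seventh chord.
G is the fifth of C minor seventh; fifth in the bass means second inversion (figured bass 4/3).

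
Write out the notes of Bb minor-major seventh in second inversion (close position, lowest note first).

Spelling Bb minor-major seventh: Bb–Db–F–A. In second inversion the fifth is bass, giving F, A, Bb, Db from the bottom.

F, A, Bb, Db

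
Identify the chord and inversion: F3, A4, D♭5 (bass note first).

The distinct note names are F, A, Db. Stacked in thirds they read Db–F–A, which is an augmented triad on Db.
The lowest note is F, the third of the chord, so this is first inversion (figured bass 6).

Db augmented, first inversion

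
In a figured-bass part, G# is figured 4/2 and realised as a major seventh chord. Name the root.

A

The figures 4/2 mean the seventh of the chord is in the bass. If G# is the seventh of a major seventh chord, the root is A (chord tones A–C#–E–G#).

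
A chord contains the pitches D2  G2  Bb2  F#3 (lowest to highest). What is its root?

G

The distinct letter names are D, G, Bb, F#. Arranged as a stack of thirds they read G–Bb–D–F#, so G is the root (a G minor-major seventh chord).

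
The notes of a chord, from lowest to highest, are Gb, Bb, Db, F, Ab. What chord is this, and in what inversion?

Gb major ninth, root position

The distinct note names are Gb, Bb, Db, F, Ab. Stacked in thirds they read Gb–Bb–Db–F–Ab, which is a major ninth chord on Gb.
The lowest note is Gb, the root of the chord, so this is root position.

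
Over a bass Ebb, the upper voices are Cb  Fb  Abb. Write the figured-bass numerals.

4/2

The notes Ebb, Cb, Fb, Abb stack in thirds as Fb–Abb–Cb–Ebb — an Fb minor seventh chord. The bass Ebb is the seventh, so this is third inversion: figured 4/2.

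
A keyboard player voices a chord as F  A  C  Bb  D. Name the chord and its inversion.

Bb major ninth, second inversion

The distinct note names are F, A, C, Bb, D. Stacked in thirds they read Bb–D–F–A–C, which is a major ninth chord on Bb.
The lowest note is F, the fifth of the chord, so this is second inversion.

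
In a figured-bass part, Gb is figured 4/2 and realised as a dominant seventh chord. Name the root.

Ab

The figures 4/2 mean the seventh of the chord is in the bass. If Gb is the seventh of a dominant seventh chord, the root is Ab (chord tones Ab–C–Eb–Gb).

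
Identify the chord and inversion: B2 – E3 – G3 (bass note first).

E minor, second inversion

The distinct note names are B, E, G. Stacked in thirds they read E–G–B, which is a minor triad on E.
B is the fifth of E minor; fifth in the bass means second inversion (figured bass 6/4).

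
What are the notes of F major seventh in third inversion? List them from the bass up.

E, F, A, C

The chord tones are F–A–C–E. With the seventh (E) lowest for third inversion: E, F, A, C.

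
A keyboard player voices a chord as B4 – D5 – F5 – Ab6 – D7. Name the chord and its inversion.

The distinct note names are B, D, F, Ab. Stacked in thirds they read B–D–F–Ab, which is a diminished seventh chord on B.
With the root (B) in the bass, the chord is in root position (figured bass 7).

B diminished seventh, root position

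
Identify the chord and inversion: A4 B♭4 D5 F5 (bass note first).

The distinct note names are A, Bb, D, F. Stacked in thirds they read Bb–D–F–A, which is a major seventh chord on Bb.
The lowest note is A, the seventh of the chord, so this is third inversion (figured bass 4/2).

Bb major seventh, third inversion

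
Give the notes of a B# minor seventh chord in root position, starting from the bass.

B#, D#, F##, A#

The chord tones are B#–D#–F##–A#. With the root (B#) lowest for root position: B#, D#, F##, A#.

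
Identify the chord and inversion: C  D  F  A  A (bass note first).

D minor seventh, third inversion

The pitch classes C, D, F, A arrange in thirds as D–F–A–C: a D minor seventh chord.
With the seventh (C) in the bass, the chord is in third inversion (figured bass 4/2).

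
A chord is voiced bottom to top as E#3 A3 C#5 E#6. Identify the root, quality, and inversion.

A augmented, second inversion

The pitch classes E#, A, C# arrange in thirds as A–C#–E#: an A augmented triad.
The lowest note is E#, the fifth of the chord, so this is second inversion (figured bass 6/4).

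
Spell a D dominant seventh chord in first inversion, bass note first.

D dominant seventh is D–F#–A–C. First inversion puts the third (F#) in the bass, with the remaining tones above: F#, A, C, D.

F#, A, C, D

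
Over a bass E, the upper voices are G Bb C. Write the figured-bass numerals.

6/5

The notes E, G, Bb, C stack in thirds as C–E–G–Bb — a C dominant seventh chord. The bass E is the third, so this is first inversion: figured 6/5.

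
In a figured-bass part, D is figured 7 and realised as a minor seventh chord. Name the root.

The figures 7 mean the root of the chord is in the bass. If D is the root of a minor seventh chord, the root is D (chord tones D–F–A–C).

D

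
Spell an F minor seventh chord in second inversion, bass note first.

F minor seventh is F–Ab–C–Eb. Second inversion puts the fifth (C) in the bass, with the remaining tones above: C, Eb, F, Ab.

C, Eb, F, Ab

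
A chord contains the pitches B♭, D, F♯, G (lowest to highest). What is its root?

G

The distinct letter names are Bb, D, F#, G. Arranged as a stack of thirds they read G–Bb–D–F#, so G is the root (a G minor-major seventh chord).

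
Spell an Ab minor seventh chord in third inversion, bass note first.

Ab minor seventh is Ab–Cb–Eb–Gb. Third inversion puts the seventh (Gb) in the bass, with the remaining tones above: Gb, Ab, Cb, Eb.

Gb, Ab, Cb, Eb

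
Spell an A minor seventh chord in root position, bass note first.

The chord tones are A–C–E–G. With the root (A) lowest for root position: A, C, E, G.

A, C, E, G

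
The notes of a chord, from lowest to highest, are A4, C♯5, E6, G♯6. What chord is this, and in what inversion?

A major seventh, root position

The pitch classes A, C#, E, G# arrange in thirds as A–C#–E–G#: an A major seventh chord.
The lowest note is A, the root of the chord, so this is root position (figured bass 7).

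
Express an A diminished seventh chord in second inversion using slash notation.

Adim7/Eb

Second inversion of A diminished seventh has the fifth (Eb) in the bass. As a slash chord: Adim7/Eb.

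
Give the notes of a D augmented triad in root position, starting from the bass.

D augmented is D–F#–A#. Root position puts the root (D) in the bass, with the remaining tones above: D, F#, A#.

D, F#, A#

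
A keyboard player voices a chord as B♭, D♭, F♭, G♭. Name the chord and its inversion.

The pitch classes Bb, Db, Fb, Gb arrange in thirds as Gb–Bb–Db–Fb: a Gb dominant seventh chord.
With the third (Bb) in the bass, the chord is in first inversion (figured bass 6/5).

Gb dominant seventh, first inversion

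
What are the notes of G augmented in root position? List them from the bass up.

Spelling G augmented: G–B–D#. In root position the root is bass, giving G, B, D# from the bottom.

G, B, D#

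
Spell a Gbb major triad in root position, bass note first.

Gbb, Bbb, Dbb

Gbb major is Gbb–Bbb–Dbb. Root position puts the root (Gbb) in the bass, with the remaining tones above: Gbb, Bbb, Dbb.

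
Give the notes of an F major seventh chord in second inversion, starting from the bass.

Spelling F major seventh: F–A–C–E. In second inversion the fifth is bass, giving C, E, F, A from the bottom.

C, E, F, A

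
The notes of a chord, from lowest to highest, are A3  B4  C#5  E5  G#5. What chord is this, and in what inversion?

A major ninth, root position

The distinct note names are A, B, C#, E, G#. Stacked in thirds they read A–C#–E–G#–B, which is a major ninth chord on A.
The lowest note is A, the root of the chord, so this is root position.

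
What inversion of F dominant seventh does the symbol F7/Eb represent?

F7/Eb means F dominant seventh with Eb in the bass. Eb is the seventh of F dominant seventh (F–A–C–Eb), so this is third inversion.

third inversion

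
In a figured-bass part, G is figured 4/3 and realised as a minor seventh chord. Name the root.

C

The figures 4/3 mean the fifth of the chord is in the bass. If G is the fifth of a minor seventh chord, the root is C (chord tones C–Eb–G–Bb).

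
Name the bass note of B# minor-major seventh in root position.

The root of B# minor-major seventh (B#–D#–F##–A##) is B#; that is the bass in root position.

B#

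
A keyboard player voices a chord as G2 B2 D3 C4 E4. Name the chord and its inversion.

The distinct note names are G, B, D, C, E. Stacked in thirds they read C–E–G–B–D, which is a major ninth chord on C.
G is the fifth of C major ninth; fifth in the bass means second inversion.

C major ninth, second inversion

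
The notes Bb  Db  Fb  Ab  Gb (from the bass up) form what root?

Bb, Db, Fb, Ab, Gb are the tones of a Gb dominant ninth chord (Gb–Bb–Db–Fb–Ab), making Gb the root.

Gb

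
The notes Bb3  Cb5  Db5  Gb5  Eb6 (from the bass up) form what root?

Cb

Reordering Bb, Cb, Db, Gb, Eb into stacked thirds gives Cb–Eb–Gb–Bb–Db; the bottom of that stack, Cb, is the root.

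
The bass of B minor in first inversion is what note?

D

The third of B minor (B–D–F#) is D; that is the bass in first inversion.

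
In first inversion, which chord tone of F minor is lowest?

The third of F minor (F–Ab–C) is Ab; that is the bass in first inversion.

Ab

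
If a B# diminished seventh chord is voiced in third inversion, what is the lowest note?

A

B# diminished seventh is B#–D#–F#–A. Third inversion places the seventh in the bass: A.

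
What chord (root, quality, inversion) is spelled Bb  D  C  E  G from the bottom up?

C dominant ninth, third inversion

The pitch classes Bb, D, C, E, G arrange in thirds as C–E–G–Bb–D: a C dominant ninth chord.
Bb is the seventh of C dominant ninth; seventh in the bass means third inversion.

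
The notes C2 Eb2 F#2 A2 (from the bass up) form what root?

C, Eb, F#, A are the tones of an F# diminished seventh chord (F#–A–C–Eb), making F# the root.

F#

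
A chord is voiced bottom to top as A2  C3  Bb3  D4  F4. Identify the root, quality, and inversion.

The distinct note names are A, C, Bb, D, F. Stacked in thirds they read Bb–D–F–A–C, which is a major ninth chord on Bb.
A is the seventh of Bb major ninth; seventh in the bass means third inversion.

Bb major ninth, third inversion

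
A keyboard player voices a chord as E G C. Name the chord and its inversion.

Reducing to letter names: E, G, C. These stack in thirds as C–E–G — a C major triad.
The lowest note is E, the third of the chord, so this is first inversion (figured bass 6).

C major, first inversion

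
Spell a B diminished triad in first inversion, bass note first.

The chord tones are B–D–F. With the third (D) lowest for first inversion: D, F, B.

D, F, B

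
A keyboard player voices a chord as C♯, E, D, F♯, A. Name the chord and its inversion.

Reducing to letter names: C#, E, D, F#, A. These stack in thirds as D–F#–A–C#–E — a D major ninth chord.
The lowest note is C#, the seventh of the chord, so this is third inversion.

D major ninth, third inversion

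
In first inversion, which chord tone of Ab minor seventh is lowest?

The third of Ab minor seventh (Ab–Cb–Eb–Gb) is Cb; that is the bass in first inversion.

Cb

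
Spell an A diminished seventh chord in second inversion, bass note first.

Eb, Gb, A, C

Spelling A diminished seventh: A–C–Eb–Gb. In second inversion the fifth is bass, giving Eb, Gb, A, C from the bottom.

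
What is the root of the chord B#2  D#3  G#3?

G#

B#, D#, G# are the tones of a G# major triad (G#–B#–D#), making G# the root.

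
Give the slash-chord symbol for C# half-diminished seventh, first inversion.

First inversion of C# half-diminished seventh has the third (E) in the bass. As a slash chord: C#ø7/E.

C#ø7/E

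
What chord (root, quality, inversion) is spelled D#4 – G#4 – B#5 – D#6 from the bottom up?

Reducing to letter names: D#, G#, B#. These stack in thirds as G#–B#–D# — a G# major triad.
With the fifth (D#) in the bass, the chord is in second inversion (figured bass 6/4).

G# major, second inversion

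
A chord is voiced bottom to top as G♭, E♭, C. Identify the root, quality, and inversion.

C diminished, second inversion

Reducing to letter names: Gb, Eb, C. These stack in thirds as C–Eb–Gb — a C diminished triad.
Gb is the fifth of C diminished; fifth in the bass means second inversion (figured bass 6/4).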